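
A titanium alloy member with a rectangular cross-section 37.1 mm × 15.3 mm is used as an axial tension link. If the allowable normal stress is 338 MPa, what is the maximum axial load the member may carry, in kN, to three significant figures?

192 kN

A = 567.6 mm².
P_max = σ_allow · A = 338 · 567.6 = 191900 N = 191.9 kN.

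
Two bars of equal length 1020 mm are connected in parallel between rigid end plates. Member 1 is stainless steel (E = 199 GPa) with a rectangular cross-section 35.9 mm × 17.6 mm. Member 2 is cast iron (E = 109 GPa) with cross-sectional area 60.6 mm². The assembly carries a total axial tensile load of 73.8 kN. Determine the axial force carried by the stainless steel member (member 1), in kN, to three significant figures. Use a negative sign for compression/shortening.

70.1 kN

A_1 = 631.8 mm².
Equal strain + equilibrium ⇒ each member carries load in proportion to AE: A₁E₁ = 125700000 N, A₂E₂ = 6605000 N, ΣAE = 132300000 N.
F₁ = P·A₁E₁/ΣAE = 73800·125700000/132300000 = 70120 N.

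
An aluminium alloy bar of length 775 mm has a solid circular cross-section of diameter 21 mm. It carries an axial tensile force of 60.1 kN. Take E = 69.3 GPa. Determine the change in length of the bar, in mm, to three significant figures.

A = 346.4 mm².
δ_mech = NL/(AE) = 60100·775/(346.4·69300) = 1.941 mm.

1.94 mm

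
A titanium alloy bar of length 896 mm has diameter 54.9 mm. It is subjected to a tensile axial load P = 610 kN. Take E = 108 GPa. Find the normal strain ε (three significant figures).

0.00239

A = 2367 mm².
σ = N/A = 257.7 MPa; ε = σ/E = 257.7/108000 = 2.386e-03.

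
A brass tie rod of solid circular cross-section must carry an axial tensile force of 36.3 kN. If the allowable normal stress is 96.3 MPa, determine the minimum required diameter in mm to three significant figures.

21.9 mm

Required area A ≥ P/σ_allow = 36300/96.3 = 376.9 mm².
For a solid circular section, d ≥ √(4A/π) = 21.91 mm.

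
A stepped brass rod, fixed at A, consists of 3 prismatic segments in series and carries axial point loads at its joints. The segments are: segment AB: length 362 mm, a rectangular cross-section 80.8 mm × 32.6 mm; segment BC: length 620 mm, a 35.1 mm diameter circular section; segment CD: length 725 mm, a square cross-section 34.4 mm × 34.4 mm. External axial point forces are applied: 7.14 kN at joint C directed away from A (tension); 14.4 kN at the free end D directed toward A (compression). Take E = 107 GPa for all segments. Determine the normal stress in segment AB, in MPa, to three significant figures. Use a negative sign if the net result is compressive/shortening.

-2.76 MPa

Internal axial forces (sectioning from the free end, tension +): N_CD = -14.4 kN, N_BC = -7.26 kN, N_AB = -7.26 kN.
A_AB = 2634 mm².
σ_AB = N_AB/A_AB = -7260/2634 = -2.756 MPa.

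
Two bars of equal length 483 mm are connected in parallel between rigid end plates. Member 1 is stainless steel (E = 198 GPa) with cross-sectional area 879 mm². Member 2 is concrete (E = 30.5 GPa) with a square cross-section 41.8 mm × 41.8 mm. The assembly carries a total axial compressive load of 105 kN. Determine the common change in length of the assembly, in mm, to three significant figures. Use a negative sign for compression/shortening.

A_2 = 1747 mm².
Equal strain + equilibrium ⇒ each member carries load in proportion to AE: A₁E₁ = 174000000 N, A₂E₂ = 53290000 N, ΣAE = 227300000 N.
δ = PL/ΣAE = -105000·483/227300000 = -0.2231 mm.

-0.223 mm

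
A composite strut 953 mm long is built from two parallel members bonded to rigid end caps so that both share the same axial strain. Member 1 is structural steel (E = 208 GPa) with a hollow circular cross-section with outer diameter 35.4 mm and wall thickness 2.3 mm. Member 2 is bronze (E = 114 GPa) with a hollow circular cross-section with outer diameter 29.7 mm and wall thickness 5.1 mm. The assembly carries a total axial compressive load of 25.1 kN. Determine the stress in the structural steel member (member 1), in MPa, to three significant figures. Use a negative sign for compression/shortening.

-55.1 MPa

A_1 = 239.2 mm².
A_2 = 394.1 mm².
Equal strain + equilibrium ⇒ each member carries load in proportion to AE: A₁E₁ = 49750000 N, A₂E₂ = 44930000 N, ΣAE = 94680000 N.
σ₁ = P·E₁/ΣAE = -25100·208000/94680000 = -55.14 MPa.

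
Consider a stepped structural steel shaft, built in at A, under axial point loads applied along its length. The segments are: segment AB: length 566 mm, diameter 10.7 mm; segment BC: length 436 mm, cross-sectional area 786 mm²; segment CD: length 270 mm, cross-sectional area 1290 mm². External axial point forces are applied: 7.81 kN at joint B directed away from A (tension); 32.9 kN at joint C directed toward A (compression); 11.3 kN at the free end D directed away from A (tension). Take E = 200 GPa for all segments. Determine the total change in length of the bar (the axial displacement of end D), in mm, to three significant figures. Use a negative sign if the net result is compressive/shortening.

-0.482 mm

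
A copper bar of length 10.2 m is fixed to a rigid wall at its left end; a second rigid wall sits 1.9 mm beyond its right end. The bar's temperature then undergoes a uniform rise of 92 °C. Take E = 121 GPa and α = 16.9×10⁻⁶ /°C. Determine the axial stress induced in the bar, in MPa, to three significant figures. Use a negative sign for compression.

-166 MPa

Free thermal expansion αLΔT = 16.9e-6 · 10200 · 92 = 15.86 mm.
The walls engage after the gap closes; constrained expansion = 15.86 − 1.9 = 13.96 mm.
The walls impose strain ε = −(13.96)/10200 = -1.3685e-03; σ = Eε = 121000 · -1.3685e-03 = -165.6 MPa.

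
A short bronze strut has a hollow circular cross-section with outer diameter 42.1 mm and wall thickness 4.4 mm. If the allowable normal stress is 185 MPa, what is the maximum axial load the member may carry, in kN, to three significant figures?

96.4 kN

A = 521.1 mm².
P_max = σ_allow · A = 185 · 521.1 = 96410 N = 96.41 kN.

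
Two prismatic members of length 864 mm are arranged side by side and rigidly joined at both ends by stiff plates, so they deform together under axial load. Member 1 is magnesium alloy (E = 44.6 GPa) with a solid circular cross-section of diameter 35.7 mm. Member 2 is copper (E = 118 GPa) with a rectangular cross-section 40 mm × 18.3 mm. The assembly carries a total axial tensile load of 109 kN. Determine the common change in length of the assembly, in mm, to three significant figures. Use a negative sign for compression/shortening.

0.719 mm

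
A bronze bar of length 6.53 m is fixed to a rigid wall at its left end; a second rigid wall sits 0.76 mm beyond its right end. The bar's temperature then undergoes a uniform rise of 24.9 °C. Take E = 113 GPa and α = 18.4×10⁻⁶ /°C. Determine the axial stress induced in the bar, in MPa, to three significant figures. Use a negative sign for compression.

-38.6 MPa

Free thermal expansion αLΔT = 18.4e-6 · 6530 · 24.9 = 2.992 mm.
The walls engage after the gap closes; constrained expansion = 2.992 − 0.76 = 2.232 mm.
The walls impose strain ε = −(2.232)/6530 = -3.4177e-04; σ = Eε = 113000 · -3.4177e-04 = -38.62 MPa.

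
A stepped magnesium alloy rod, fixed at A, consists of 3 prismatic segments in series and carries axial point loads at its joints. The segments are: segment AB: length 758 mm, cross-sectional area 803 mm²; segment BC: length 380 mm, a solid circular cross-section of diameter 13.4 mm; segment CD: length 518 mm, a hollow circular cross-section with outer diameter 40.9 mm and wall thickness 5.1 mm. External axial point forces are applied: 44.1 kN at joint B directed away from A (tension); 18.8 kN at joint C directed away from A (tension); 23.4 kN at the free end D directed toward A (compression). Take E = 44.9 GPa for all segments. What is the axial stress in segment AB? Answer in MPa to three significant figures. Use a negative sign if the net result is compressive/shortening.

49.2 MPa

Internal axial forces (sectioning from the free end, tension +): N_CD = -23.4 kN, N_BC = -4.6 kN, N_AB = 39.5 kN.
σ_AB = N_AB/A_AB = 39500/803 = 49.19 MPa.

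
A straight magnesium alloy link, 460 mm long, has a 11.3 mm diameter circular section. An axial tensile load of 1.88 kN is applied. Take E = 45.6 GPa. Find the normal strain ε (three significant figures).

4.11e-04

A = 100.3 mm².
σ = N/A = 18.75 MPa; ε = σ/E = 18.75/45600 = 4.111e-04.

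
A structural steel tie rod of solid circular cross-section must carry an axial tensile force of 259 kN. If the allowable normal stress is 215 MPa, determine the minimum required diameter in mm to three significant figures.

Required area A ≥ P/σ_allow = 259000/215 = 1205 mm².
For a solid circular section, d ≥ √(4A/π) = 39.16 mm.

39.2 mm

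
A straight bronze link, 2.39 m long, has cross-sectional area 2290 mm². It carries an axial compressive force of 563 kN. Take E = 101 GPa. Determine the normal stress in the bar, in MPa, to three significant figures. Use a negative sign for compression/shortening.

-246 MPa

σ = N/A = -563000/2290 = -245.9 MPa.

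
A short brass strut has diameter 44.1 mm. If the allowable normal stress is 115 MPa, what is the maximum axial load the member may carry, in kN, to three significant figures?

A = 1527 mm².
P_max = σ_allow · A = 115 · 1527 = 175700 N = 175.7 kN.

176 kN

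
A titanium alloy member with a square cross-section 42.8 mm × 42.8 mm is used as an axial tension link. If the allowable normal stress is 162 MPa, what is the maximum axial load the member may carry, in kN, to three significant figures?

A = 1832 mm².
P_max = σ_allow · A = 162 · 1832 = 296800 N = 296.8 kN.

297 kN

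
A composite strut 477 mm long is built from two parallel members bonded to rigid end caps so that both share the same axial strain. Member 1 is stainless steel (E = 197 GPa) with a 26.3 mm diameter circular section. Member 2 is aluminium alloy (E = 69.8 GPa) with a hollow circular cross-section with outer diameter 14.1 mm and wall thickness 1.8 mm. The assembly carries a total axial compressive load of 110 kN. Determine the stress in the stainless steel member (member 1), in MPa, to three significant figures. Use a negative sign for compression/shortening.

A_1 = 543.3 mm².
A_2 = 69.55 mm².
Equal strain + equilibrium ⇒ each member carries load in proportion to AE: A₁E₁ = 107000000 N, A₂E₂ = 4855000 N, ΣAE = 111900000 N.
σ₁ = P·E₁/ΣAE = -110000·197000/111900000 = -193.7 MPa.

-194 MPa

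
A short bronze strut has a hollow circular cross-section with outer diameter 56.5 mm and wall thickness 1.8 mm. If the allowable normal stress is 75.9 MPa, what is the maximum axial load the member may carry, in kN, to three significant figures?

A = 309.3 mm².
P_max = σ_allow · A = 75.9 · 309.3 = 23480 N = 23.48 kN.

23.5 kN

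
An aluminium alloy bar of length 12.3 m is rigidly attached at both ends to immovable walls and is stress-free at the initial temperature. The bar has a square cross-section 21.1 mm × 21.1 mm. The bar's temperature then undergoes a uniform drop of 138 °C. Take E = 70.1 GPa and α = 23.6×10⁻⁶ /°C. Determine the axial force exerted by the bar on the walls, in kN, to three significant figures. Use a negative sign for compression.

102 kN

Free thermal expansion αLΔT = 23.6e-6 · 12300 · -138 = -40.06 mm.
The walls impose strain ε = −(-40.06)/12300 = 3.2568e-03; σ = Eε = 70100 · 3.2568e-03 = 228.3 MPa.
Wall reaction R = σ·A = 228.3·445.2 = 101600 N = 101.6 kN.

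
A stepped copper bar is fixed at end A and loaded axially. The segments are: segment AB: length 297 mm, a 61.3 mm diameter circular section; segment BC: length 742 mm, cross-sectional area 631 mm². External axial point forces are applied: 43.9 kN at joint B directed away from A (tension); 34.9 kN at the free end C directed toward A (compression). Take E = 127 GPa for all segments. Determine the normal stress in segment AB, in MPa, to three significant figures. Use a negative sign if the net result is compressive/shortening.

Internal axial forces (sectioning from the free end, tension +): N_BC = -34.9 kN, N_AB = 9 kN.
A_AB = 2951 mm².
σ_AB = N_AB/A_AB = 9000/2951 = 3.05 MPa.

3.05 MPa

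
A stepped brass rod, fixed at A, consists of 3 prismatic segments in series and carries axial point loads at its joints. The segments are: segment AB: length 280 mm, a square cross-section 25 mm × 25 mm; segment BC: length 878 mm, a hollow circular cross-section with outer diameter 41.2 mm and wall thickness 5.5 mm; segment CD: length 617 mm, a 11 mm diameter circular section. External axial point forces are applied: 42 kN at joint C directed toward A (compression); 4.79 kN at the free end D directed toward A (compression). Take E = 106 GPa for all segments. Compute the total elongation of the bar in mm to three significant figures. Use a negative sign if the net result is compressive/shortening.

Internal axial forces (sectioning from the free end, tension +): N_CD = -4.79 kN, N_BC = -46.79 kN, N_AB = -46.79 kN.
A_AB = 625 mm².
A_BC = 616.9 mm².
A_CD = 95.03 mm².
δ_AB = -46790·280/(625·106000) = -0.1978 mm
δ_BC = -46790·878/(616.9·106000) = -0.6283 mm
δ_CD = -4790·617/(95.03·106000) = -0.2934 mm
δ = Σδ_i = -1.119 mm.

-1.12 mm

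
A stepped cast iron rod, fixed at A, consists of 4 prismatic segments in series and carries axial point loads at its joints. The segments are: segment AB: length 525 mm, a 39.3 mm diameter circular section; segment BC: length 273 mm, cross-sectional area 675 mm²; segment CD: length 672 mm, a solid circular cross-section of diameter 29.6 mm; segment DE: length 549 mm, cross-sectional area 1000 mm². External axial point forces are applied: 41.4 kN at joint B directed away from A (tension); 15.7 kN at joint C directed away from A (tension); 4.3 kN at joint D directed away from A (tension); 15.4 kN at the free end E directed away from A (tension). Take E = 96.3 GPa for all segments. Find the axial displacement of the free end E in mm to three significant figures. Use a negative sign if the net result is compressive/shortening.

Internal axial forces (sectioning from the free end, tension +): N_DE = 15.4 kN, N_CD = 19.7 kN, N_BC = 35.4 kN, N_AB = 76.8 kN.
A_AB = 1213 mm².
A_CD = 688.1 mm².
δ_AB = 76800·525/(1213·96300) = 0.3452 mm
δ_BC = 35400·273/(675·96300) = 0.1487 mm
δ_CD = 19700·672/(688.1·96300) = 0.1998 mm
δ_DE = 15400·549/(1000·96300) = 0.08779 mm
δ = Σδ_i = 0.7814 mm.

0.781 mm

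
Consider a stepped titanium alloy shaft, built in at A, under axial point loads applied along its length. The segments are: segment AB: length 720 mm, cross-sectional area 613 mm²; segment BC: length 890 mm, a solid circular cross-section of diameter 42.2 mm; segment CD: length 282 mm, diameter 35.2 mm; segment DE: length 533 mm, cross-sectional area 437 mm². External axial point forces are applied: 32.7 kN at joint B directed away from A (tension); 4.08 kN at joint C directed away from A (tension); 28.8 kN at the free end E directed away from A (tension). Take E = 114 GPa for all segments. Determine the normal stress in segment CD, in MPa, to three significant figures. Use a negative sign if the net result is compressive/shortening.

29.6 MPa

Internal axial forces (sectioning from the free end, tension +): N_DE = 28.8 kN, N_CD = 28.8 kN, N_BC = 32.88 kN, N_AB = 65.58 kN.
A_CD = 973.1 mm².
σ_CD = N_CD/A_CD = 28800/973.1 = 29.59 MPa.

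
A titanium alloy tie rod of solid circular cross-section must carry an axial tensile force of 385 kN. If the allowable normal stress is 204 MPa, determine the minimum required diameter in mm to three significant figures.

Required area A ≥ P/σ_allow = 385000/204 = 1887 mm².
For a solid circular section, d ≥ √(4A/π) = 49.02 mm.

49.0 mm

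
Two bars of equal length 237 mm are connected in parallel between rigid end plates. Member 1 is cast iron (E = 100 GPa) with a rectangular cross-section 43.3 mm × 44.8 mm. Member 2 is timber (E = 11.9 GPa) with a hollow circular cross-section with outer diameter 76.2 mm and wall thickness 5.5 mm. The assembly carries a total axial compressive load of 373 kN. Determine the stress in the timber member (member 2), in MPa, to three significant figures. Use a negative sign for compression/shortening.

A_1 = 1940 mm².
A_2 = 1222 mm².
Equal strain + equilibrium ⇒ each member carries load in proportion to AE: A₁E₁ = 194000000 N, A₂E₂ = 14540000 N, ΣAE = 208500000 N.
σ₂ = P·E₂/ΣAE = -373000·11900/208500000 = -21.29 MPa.

-21.3 MPa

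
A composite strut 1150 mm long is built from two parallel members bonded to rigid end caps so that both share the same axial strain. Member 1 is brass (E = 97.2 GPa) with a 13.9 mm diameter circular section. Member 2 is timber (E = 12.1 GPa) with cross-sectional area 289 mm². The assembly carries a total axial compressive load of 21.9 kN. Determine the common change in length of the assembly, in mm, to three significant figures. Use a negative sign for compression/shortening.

A_1 = 151.7 mm².
Equal strain + equilibrium ⇒ each member carries load in proportion to AE: A₁E₁ = 14750000 N, A₂E₂ = 3497000 N, ΣAE = 18250000 N.
δ = PL/ΣAE = -21900·1150/18250000 = -1.38 mm.

-1.38 mm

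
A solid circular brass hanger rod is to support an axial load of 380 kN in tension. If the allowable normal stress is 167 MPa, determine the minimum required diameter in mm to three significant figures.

Required area A ≥ P/σ_allow = 380000/167 = 2275 mm².
For a solid circular section, d ≥ √(4A/π) = 53.83 mm.

53.8 mm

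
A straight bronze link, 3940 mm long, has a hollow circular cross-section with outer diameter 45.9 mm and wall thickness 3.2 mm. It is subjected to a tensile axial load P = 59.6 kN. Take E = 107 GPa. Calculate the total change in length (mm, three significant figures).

5.11 mm

A = 429.3 mm².
δ_mech = NL/(AE) = 59600·3940/(429.3·107000) = 5.112 mm.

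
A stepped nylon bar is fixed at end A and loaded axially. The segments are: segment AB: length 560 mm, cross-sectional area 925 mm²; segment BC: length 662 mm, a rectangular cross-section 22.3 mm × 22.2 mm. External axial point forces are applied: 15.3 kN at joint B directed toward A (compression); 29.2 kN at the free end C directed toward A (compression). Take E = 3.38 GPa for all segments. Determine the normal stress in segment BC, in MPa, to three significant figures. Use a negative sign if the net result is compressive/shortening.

-59.0 MPa

Internal axial forces (sectioning from the free end, tension +): N_BC = -29.2 kN, N_AB = -44.5 kN.
A_BC = 495.1 mm².
σ_BC = N_BC/A_BC = -29200/495.1 = -58.98 MPa.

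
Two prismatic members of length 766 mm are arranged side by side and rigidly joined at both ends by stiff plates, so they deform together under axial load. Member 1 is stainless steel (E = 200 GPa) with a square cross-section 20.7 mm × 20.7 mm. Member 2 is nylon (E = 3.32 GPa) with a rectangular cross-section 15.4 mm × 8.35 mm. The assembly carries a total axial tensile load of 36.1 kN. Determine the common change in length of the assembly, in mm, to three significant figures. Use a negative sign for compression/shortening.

A_1 = 428.5 mm².
A_2 = 128.6 mm².
Equal strain + equilibrium ⇒ each member carries load in proportion to AE: A₁E₁ = 85700000 N, A₂E₂ = 426900 N, ΣAE = 86120000 N.
δ = PL/ΣAE = 36100·766/86120000 = 0.3211 mm.

0.321 mm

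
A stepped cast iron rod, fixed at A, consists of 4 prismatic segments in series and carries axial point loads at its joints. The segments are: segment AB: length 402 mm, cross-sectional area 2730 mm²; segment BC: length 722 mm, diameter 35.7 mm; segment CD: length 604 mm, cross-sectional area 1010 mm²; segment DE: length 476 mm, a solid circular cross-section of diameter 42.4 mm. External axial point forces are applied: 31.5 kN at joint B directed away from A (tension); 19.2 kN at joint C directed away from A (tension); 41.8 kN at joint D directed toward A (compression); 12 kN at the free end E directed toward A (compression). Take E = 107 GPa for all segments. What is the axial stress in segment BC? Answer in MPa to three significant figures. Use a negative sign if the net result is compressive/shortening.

-34.6 MPa

Internal axial forces (sectioning from the free end, tension +): N_DE = -12 kN, N_CD = -53.8 kN, N_BC = -34.6 kN, N_AB = -3.1 kN.
A_BC = 1001 mm².
σ_BC = N_BC/A_BC = -34600/1001 = -34.57 MPa.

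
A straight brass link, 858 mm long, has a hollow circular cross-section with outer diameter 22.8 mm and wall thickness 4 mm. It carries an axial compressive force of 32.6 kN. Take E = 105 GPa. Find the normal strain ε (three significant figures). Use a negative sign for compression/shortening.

-0.00131

A = 236.2 mm².
σ = N/A = -138 MPa; ε = σ/E = -138/105000 = -1.314e-03.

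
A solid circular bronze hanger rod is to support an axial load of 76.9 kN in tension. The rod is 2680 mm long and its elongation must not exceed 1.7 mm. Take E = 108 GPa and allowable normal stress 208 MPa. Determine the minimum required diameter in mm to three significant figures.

37.8 mm

Required area A ≥ P/σ_allow = 76900/208 = 369.7 mm².
For a solid circular section, d ≥ √(4A/π) = 21.7 mm.
Elongation limit: A ≥ PL/(Eδ_allow) = 76900·2680/(108000·1.7) = 1123 mm² ⇒ d ≥ 37.81 mm.
The elongation limit governs.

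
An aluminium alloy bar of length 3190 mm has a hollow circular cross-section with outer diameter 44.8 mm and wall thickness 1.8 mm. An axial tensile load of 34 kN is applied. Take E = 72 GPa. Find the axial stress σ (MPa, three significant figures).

140 MPa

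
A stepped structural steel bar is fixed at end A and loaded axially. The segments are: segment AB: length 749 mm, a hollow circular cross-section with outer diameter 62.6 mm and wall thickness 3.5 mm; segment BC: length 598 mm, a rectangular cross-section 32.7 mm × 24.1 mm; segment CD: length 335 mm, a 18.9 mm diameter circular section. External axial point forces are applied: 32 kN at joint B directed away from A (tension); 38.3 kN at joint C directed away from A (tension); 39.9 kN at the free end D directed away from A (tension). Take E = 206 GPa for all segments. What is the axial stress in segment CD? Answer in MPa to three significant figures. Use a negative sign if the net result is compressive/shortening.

142 MPa

Internal axial forces (sectioning from the free end, tension +): N_CD = 39.9 kN, N_BC = 78.2 kN, N_AB = 110.2 kN.
A_CD = 280.6 mm².
σ_CD = N_CD/A_CD = 39900/280.6 = 142.2 MPa.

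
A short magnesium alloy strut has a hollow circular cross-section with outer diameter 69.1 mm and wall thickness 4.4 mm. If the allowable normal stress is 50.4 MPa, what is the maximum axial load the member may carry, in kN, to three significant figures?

A = 894.3 mm².
P_max = σ_allow · A = 50.4 · 894.3 = 45080 N = 45.08 kN.

45.1 kN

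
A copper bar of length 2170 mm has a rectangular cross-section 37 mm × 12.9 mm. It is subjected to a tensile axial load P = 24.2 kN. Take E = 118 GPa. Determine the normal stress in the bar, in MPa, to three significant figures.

50.7 MPa

A = 477.3 mm².
σ = N/A = 24200/477.3 = 50.7 MPa.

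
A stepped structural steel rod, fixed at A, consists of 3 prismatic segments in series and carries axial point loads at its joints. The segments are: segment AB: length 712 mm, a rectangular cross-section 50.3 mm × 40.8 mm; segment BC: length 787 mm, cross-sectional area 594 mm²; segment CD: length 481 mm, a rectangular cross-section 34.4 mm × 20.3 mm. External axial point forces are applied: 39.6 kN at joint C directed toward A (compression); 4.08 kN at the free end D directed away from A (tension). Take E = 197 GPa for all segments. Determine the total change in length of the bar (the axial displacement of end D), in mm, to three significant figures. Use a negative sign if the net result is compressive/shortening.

Internal axial forces (sectioning from the free end, tension +): N_CD = 4.08 kN, N_BC = -35.52 kN, N_AB = -35.52 kN.
A_AB = 2052 mm².
A_CD = 698.3 mm².
δ_AB = -35520·712/(2052·197000) = -0.06255 mm
δ_BC = -35520·787/(594·197000) = -0.2389 mm
δ_CD = 4080·481/(698.3·197000) = 0.01427 mm
δ = Σδ_i = -0.2872 mm.

-0.287 mm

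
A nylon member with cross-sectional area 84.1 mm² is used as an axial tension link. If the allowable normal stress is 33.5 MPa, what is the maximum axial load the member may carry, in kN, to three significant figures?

2.82 kN

P_max = σ_allow · A = 33.5 · 84.1 = 2817 N = 2.817 kN.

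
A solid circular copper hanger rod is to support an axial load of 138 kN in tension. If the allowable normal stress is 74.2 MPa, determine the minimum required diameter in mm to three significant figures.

48.7 mm

Required area A ≥ P/σ_allow = 138000/74.2 = 1860 mm².
For a solid circular section, d ≥ √(4A/π) = 48.66 mm.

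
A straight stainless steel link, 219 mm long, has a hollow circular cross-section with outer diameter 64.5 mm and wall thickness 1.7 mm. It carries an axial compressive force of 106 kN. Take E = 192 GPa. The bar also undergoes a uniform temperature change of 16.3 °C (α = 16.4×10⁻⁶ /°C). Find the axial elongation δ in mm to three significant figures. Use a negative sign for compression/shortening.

-0.302 mm

A = 335.4 mm².
δ_mech = NL/(AE) = -106000·219/(335.4·192000) = -0.3605 mm.
δ_thermal = αLΔT = 16.4e-6·219·16.3 = 0.05854 mm.
δ = δ_mech + δ_thermal = -0.3019 mm.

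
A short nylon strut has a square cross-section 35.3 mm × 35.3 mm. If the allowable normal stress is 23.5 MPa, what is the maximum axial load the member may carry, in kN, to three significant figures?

29.3 kN

A = 1246 mm².
P_max = σ_allow · A = 23.5 · 1246 = 29280 N = 29.28 kN.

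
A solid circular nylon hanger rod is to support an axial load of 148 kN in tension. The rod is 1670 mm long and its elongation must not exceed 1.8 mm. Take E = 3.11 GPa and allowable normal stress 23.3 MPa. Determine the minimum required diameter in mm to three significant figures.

Required area A ≥ P/σ_allow = 148000/23.3 = 6352 mm².
For a solid circular section, d ≥ √(4A/π) = 89.93 mm.
Elongation limit: A ≥ PL/(Eδ_allow) = 148000·1670/(3110·1.8) = 44150 mm² ⇒ d ≥ 237.1 mm.
The elongation limit governs.

237 mm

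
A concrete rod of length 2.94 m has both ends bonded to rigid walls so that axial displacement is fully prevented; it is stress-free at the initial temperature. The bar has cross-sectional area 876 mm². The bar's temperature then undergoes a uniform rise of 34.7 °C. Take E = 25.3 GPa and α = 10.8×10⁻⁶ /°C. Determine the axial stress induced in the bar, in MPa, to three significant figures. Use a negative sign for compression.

Free thermal expansion αLΔT = 10.8e-6 · 2940 · 34.7 = 1.102 mm.
The walls impose strain ε = −(1.102)/2940 = -3.7476e-04; σ = Eε = 25300 · -3.7476e-04 = -9.481 MPa.

-9.48 MPa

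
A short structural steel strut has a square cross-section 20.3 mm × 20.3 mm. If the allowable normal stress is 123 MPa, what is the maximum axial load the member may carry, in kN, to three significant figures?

50.7 kN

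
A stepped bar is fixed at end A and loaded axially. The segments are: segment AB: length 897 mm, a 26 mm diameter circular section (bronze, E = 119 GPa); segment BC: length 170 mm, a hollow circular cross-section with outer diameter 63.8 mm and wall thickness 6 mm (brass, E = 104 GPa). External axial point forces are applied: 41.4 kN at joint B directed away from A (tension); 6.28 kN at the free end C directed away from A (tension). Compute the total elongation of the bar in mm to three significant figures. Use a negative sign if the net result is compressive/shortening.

Internal axial forces (sectioning from the free end, tension +): N_BC = 6.28 kN, N_AB = 47.68 kN.
A_AB = 530.9 mm².
A_BC = 1090 mm².
δ_AB = 47680·897/(530.9·119000) = 0.6769 mm
δ_BC = 6280·170/(1090·104000) = 0.009422 mm
δ = Σδ_i = 0.6864 mm.

0.686 mm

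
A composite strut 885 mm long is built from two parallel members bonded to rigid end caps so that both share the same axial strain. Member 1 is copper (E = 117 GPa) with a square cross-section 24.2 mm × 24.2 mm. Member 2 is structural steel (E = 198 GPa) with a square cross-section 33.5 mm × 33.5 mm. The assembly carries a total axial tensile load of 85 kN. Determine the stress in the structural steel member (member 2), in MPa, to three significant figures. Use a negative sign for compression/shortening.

A_1 = 585.6 mm².
A_2 = 1122 mm².
Equal strain + equilibrium ⇒ each member carries load in proportion to AE: A₁E₁ = 68520000 N, A₂E₂ = 222200000 N, ΣAE = 290700000 N.
σ₂ = P·E₂/ΣAE = 85000·198000/290700000 = 57.89 MPa.

57.9 MPa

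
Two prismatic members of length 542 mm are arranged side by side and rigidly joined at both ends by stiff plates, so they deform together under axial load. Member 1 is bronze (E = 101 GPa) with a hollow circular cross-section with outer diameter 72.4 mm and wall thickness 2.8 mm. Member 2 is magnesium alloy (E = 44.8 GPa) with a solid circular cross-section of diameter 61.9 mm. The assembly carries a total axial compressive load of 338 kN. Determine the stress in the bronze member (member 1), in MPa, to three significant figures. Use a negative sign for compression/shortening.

-174 MPa

A_1 = 612.2 mm².
A_2 = 3009 mm².
Equal strain + equilibrium ⇒ each member carries load in proportion to AE: A₁E₁ = 61840000 N, A₂E₂ = 134800000 N, ΣAE = 196700000 N.
σ₁ = P·E₁/ΣAE = -338000·101000/196700000 = -173.6 MPa.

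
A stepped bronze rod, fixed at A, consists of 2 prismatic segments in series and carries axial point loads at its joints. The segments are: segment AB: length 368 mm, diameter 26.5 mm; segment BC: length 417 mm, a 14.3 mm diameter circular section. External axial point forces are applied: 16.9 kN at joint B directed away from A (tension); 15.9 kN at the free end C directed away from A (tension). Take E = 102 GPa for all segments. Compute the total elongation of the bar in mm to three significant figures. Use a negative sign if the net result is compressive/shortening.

0.619 mm

Internal axial forces (sectioning from the free end, tension +): N_BC = 15.9 kN, N_AB = 32.8 kN.
A_AB = 551.5 mm².
A_BC = 160.6 mm².
δ_AB = 32800·368/(551.5·102000) = 0.2146 mm
δ_BC = 15900·417/(160.6·102000) = 0.4047 mm
δ = Σδ_i = 0.6193 mm.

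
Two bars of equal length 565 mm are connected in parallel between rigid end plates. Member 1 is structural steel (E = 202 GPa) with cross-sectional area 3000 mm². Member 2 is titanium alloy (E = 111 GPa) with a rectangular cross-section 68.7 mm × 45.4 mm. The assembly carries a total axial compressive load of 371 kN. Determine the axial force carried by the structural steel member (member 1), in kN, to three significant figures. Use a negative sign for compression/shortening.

A_2 = 3119 mm².
Equal strain + equilibrium ⇒ each member carries load in proportion to AE: A₁E₁ = 606000000 N, A₂E₂ = 346200000 N, ΣAE = 952200000 N.
F₁ = P·A₁E₁/ΣAE = -371000·606000000/952200000 = -236100 N.

-236 kN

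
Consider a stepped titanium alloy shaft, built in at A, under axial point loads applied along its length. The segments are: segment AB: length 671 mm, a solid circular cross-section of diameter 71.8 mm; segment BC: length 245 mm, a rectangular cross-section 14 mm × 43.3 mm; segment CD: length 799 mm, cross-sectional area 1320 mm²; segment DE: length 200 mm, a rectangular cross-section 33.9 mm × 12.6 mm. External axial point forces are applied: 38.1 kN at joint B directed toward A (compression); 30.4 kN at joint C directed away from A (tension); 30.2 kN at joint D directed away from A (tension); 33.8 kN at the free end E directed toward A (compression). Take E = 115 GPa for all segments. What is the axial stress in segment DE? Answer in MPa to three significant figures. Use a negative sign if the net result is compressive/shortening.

Internal axial forces (sectioning from the free end, tension +): N_DE = -33.8 kN, N_CD = -3.6 kN, N_BC = 26.8 kN, N_AB = -11.3 kN.
A_DE = 427.1 mm².
σ_DE = N_DE/A_DE = -33800/427.1 = -79.13 MPa.

-79.1 MPa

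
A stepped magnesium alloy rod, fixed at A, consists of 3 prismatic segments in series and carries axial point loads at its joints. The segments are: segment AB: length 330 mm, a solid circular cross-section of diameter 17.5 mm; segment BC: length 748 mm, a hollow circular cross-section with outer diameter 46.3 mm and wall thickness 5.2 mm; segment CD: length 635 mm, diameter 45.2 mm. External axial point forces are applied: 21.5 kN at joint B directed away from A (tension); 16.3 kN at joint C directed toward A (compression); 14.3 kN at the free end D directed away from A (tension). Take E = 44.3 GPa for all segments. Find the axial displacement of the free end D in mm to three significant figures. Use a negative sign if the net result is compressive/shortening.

Internal axial forces (sectioning from the free end, tension +): N_CD = 14.3 kN, N_BC = -2 kN, N_AB = 19.5 kN.
A_AB = 240.5 mm².
A_BC = 671.4 mm².
A_CD = 1605 mm².
δ_AB = 19500·330/(240.5·44300) = 0.6039 mm
δ_BC = -2000·748/(671.4·44300) = -0.0503 mm
δ_CD = 14300·635/(1605·44300) = 0.1277 mm
δ = Σδ_i = 0.6814 mm.

0.681 mm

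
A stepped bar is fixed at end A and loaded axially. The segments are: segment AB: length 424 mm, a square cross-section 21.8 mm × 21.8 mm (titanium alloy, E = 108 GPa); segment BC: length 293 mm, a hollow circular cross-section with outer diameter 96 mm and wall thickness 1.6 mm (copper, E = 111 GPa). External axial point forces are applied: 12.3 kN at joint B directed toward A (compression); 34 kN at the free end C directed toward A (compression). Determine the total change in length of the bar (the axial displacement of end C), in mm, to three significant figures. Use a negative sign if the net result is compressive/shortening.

Internal axial forces (sectioning from the free end, tension +): N_BC = -34 kN, N_AB = -46.3 kN.
A_AB = 475.2 mm².
A_BC = 474.5 mm².
δ_AB = -46300·424/(475.2·108000) = -0.3825 mm
δ_BC = -34000·293/(474.5·111000) = -0.1891 mm
δ = Σδ_i = -0.5716 mm.

-0.572 mm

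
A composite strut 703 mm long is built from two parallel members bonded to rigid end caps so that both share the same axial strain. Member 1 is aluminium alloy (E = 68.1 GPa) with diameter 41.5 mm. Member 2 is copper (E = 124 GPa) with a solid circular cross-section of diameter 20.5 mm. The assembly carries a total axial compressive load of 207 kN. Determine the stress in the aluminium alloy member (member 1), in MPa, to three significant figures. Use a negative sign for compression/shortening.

A_1 = 1353 mm².
A_2 = 330.1 mm².
Equal strain + equilibrium ⇒ each member carries load in proportion to AE: A₁E₁ = 92120000 N, A₂E₂ = 40930000 N, ΣAE = 133000000 N.
σ₁ = P·E₁/ΣAE = -207000·68100/133000000 = -106 MPa.

-106 MPa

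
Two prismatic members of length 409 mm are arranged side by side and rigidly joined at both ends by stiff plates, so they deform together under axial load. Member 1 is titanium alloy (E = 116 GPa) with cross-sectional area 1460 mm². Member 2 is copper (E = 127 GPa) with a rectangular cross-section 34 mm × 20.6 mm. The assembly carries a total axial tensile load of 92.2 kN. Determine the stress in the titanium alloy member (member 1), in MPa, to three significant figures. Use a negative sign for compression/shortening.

A_2 = 700.4 mm².
Equal strain + equilibrium ⇒ each member carries load in proportion to AE: A₁E₁ = 169400000 N, A₂E₂ = 88950000 N, ΣAE = 258300000 N.
σ₁ = P·E₁/ΣAE = 92200·116000/258300000 = 41.4 MPa.

41.4 MPa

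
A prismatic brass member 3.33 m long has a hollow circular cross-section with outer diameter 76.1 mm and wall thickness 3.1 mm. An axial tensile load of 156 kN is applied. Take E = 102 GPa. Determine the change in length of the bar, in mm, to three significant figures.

A = 710.9 mm².
δ_mech = NL/(AE) = 156000·3330/(710.9·102000) = 7.164 mm.

7.16 mm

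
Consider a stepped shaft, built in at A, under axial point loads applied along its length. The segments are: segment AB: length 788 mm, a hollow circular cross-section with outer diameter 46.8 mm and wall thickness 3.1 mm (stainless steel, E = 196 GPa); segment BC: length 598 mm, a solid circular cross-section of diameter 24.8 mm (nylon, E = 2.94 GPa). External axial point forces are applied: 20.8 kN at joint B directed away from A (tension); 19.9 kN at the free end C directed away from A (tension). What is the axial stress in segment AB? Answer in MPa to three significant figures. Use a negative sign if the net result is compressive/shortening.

95.6 MPa

Internal axial forces (sectioning from the free end, tension +): N_BC = 19.9 kN, N_AB = 40.7 kN.
A_AB = 425.6 mm².
σ_AB = N_AB/A_AB = 40700/425.6 = 95.63 MPa.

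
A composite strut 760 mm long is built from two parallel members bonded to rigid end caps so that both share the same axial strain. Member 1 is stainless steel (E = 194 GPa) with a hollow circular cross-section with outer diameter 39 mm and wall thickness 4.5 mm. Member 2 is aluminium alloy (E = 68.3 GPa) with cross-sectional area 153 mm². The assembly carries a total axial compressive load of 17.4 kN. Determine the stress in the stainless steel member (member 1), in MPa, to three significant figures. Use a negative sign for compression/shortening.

A_1 = 487.7 mm².
Equal strain + equilibrium ⇒ each member carries load in proportion to AE: A₁E₁ = 94620000 N, A₂E₂ = 10450000 N, ΣAE = 105100000 N.
σ₁ = P·E₁/ΣAE = -17400·194000/105100000 = -32.13 MPa.

-32.1 MPa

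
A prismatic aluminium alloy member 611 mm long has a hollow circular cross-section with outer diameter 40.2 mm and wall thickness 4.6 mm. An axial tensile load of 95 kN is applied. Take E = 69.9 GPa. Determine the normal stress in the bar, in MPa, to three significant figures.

A = 514.5 mm².
σ = N/A = 95000/514.5 = 184.7 MPa.

185 MPa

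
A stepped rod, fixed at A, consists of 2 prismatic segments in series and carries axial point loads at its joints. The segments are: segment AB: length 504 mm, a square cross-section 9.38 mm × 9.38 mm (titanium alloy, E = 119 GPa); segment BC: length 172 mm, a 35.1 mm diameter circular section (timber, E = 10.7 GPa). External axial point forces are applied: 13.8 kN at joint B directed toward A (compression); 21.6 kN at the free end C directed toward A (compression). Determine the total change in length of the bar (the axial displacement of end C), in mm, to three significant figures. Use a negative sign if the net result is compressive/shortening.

Internal axial forces (sectioning from the free end, tension +): N_BC = -21.6 kN, N_AB = -35.4 kN.
A_AB = 87.98 mm².
A_BC = 967.6 mm².
δ_AB = -35400·504/(87.98·119000) = -1.704 mm
δ_BC = -21600·172/(967.6·10700) = -0.3588 mm
δ = Σδ_i = -2.063 mm.

-2.06 mm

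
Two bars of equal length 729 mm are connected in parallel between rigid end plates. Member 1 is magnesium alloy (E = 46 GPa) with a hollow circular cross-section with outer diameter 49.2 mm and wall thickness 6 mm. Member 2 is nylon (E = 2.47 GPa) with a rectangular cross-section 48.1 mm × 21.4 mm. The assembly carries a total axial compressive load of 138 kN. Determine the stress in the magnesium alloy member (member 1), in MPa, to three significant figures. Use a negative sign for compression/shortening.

-159 MPa

A_1 = 814.3 mm².
A_2 = 1029 mm².
Equal strain + equilibrium ⇒ each member carries load in proportion to AE: A₁E₁ = 37460000 N, A₂E₂ = 2542000 N, ΣAE = 40000000 N.
σ₁ = P·E₁/ΣAE = -138000·46000/40000000 = -158.7 MPa.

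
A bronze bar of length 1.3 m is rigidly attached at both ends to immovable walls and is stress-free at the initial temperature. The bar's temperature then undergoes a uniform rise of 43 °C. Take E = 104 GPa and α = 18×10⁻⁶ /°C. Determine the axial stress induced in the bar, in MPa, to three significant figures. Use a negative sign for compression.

-80.5 MPa

Free thermal expansion αLΔT = 18e-6 · 1300 · 43 = 1.006 mm.
The walls impose strain ε = −(1.006)/1300 = -7.7400e-04; σ = Eε = 104000 · -7.7400e-04 = -80.5 MPa.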